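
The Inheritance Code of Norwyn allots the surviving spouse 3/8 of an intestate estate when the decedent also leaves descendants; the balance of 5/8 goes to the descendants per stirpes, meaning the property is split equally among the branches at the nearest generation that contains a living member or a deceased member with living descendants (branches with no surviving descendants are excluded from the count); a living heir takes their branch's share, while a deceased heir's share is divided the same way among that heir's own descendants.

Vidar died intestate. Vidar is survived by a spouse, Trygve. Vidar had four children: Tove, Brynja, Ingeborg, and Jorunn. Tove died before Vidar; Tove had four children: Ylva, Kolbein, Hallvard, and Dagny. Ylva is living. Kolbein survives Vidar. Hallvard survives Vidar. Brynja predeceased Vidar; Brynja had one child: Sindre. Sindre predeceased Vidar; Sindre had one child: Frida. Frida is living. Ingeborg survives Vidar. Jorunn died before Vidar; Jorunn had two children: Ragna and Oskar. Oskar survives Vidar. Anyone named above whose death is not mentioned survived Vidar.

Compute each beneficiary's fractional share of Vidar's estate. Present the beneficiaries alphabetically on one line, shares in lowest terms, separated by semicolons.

Trygve, as surviving spouse, takes 3/8.
The remaining 5/8 passes to Vidar's descendants per stirpes.
The 5/8 is divided into 4 equal shares of 5/32 among Tove, Brynja, Ingeborg, Jorunn.
Tove predeceased; the 5/32 allotted to Tove's branch passes to Tove's issue by representation.
The 5/32 is divided into 4 equal shares of 5/128 among Ylva, Kolbein, Hallvard, Dagny.
Ylva is living and takes 5/128.
Kolbein is living and takes 5/128.
Hallvard is living and takes 5/128.
Dagny is living and takes 5/128.
Brynja predeceased; the 5/32 allotted to Brynja's branch passes to Brynja's issue by representation.
Sindre's line is the sole branch at this level, so the full 5/32 passes to Sindre's issue by representation.
Frida is the sole taker at this level and receives the full 5/32.
Ingeborg is living and takes 5/32.
Jorunn predeceased; the 5/32 allotted to Jorunn's branch passes to Jorunn's issue by representation.
The 5/32 is divided into 2 equal shares of 5/64 among Ragna, Oskar.
Ragna is living and takes 5/64.
Oskar is living and takes 5/64.

Dagny 5/128; Frida 5/32; Hallvard 5/128; Ingeborg 5/32; Kolbein 5/128; Oskar 5/64; Ragna 5/64; Trygve 3/8; Ylva 5/128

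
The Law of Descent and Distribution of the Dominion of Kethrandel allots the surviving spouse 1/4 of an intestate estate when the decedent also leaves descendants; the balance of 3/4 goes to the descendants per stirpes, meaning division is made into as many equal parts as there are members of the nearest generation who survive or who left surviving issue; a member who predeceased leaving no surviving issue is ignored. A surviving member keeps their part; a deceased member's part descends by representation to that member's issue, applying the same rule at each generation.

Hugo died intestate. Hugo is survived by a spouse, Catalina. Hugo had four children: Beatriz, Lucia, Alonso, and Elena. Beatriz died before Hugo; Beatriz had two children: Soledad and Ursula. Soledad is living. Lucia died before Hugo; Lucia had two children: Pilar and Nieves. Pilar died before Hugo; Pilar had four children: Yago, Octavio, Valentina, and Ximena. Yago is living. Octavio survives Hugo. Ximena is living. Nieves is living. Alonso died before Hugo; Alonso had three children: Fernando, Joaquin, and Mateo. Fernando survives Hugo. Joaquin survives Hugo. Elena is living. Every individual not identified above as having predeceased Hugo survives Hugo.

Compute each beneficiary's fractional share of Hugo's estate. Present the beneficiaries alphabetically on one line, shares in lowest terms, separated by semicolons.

Catalina 1/4; Elena 3/16; Fernando 1/16; Joaquin 1/16; Mateo 1/16; Nieves 3/32; Octavio 3/128; Soledad 3/32; Ursula 3/32; Valentina 3/128; Ximena 3/128; Yago 3/128

Catalina, as surviving spouse, takes 1/4.
The remaining 3/4 passes to Hugo's descendants per stirpes.
The 3/4 is divided into 4 equal shares of 3/16 among Beatriz, Lucia, Alonso, Elena.
Beatriz predeceased; the 3/16 allotted to Beatriz's branch passes to Beatriz's issue by representation.
The 3/16 is divided into 2 equal shares of 3/32 among Soledad, Ursula.
Soledad is living and takes 3/32.
Ursula is living and takes 3/32.
Lucia predeceased; the 3/16 allotted to Lucia's branch passes to Lucia's issue by representation.
The 3/16 is divided into 2 equal shares of 3/32 among Pilar, Nieves.
Pilar predeceased; the 3/32 allotted to Pilar's branch passes to Pilar's issue by representation.
The 3/32 is divided into 4 equal shares of 3/128 among Yago, Octavio, Valentina, Ximena.
Yago is living and takes 3/128.
Octavio is living and takes 3/128.
Valentina is living and takes 3/128.
Ximena is living and takes 3/128.
Nieves is living and takes 3/32.
Alonso predeceased; the 3/16 allotted to Alonso's branch passes to Alonso's issue by representation.
The 3/16 is divided into 3 equal shares of 1/16 among Fernando, Joaquin, Mateo.
Fernando is living and takes 1/16.
Joaquin is living and takes 1/16.
Mateo is living and takes 1/16.
Elena is living and takes 3/16.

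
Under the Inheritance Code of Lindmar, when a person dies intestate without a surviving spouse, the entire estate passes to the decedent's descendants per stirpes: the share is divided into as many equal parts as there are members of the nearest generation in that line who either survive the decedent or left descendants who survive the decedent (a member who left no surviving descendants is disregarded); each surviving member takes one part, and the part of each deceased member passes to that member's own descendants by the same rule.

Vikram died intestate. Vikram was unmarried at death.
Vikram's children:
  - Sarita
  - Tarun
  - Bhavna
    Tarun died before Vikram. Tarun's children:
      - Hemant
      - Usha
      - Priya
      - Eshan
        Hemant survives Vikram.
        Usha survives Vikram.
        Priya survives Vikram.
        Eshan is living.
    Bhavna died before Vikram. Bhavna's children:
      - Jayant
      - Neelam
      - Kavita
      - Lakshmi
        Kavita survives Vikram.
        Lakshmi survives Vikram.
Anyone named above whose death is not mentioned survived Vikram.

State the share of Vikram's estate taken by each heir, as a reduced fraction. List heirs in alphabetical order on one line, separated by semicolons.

Eshan 1/12; Hemant 1/12; Jayant 1/12; Kavita 1/12; Lakshmi 1/12; Neelam 1/12; Priya 1/12; Sarita 1/3; Usha 1/12

There is no surviving spouse, so the entire estate passes to Vikram's descendants per stirpes.
The estate is divided into 3 equal shares of 1/3 among Sarita, Tarun, Bhavna.
Sarita is living and takes 1/3.
Tarun predeceased; the 1/3 allotted to Tarun's branch passes to Tarun's issue by representation.
The 1/3 is divided into 4 equal shares of 1/12 among Hemant, Usha, Priya, Eshan.
Hemant is living and takes 1/12.
Usha is living and takes 1/12.
Priya is living and takes 1/12.
Eshan is living and takes 1/12.
Bhavna predeceased; the 1/3 allotted to Bhavna's branch passes to Bhavna's issue by representation.
The 1/3 is divided into 4 equal shares of 1/12 among Jayant, Neelam, Kavita, Lakshmi.
Jayant is living and takes 1/12.
Neelam is living and takes 1/12.
Kavita is living and takes 1/12.
Lakshmi is living and takes 1/12.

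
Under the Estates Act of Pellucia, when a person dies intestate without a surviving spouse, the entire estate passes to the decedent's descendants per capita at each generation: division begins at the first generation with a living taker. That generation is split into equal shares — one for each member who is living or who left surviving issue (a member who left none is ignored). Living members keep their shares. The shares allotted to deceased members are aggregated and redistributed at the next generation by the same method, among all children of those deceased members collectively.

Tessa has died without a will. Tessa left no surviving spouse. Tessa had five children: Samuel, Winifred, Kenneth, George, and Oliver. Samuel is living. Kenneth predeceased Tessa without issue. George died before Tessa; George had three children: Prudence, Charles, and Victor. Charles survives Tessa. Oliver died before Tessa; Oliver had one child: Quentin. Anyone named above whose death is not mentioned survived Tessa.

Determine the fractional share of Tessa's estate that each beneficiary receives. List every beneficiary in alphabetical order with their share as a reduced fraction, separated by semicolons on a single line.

There is no surviving spouse, so the entire estate passes to Tessa's descendants per capita at each generation.
At generation 1 (Samuel, Winifred, George, Oliver) there are 4 shares of (1)/4 = 1/4 each.
Living: Samuel and Winifred — each takes 1/4.
Deceased: George and Oliver. Their combined 1/2 is pooled and carried to generation 2.
At generation 2 (Prudence, Charles, Victor, Quentin) there are 4 shares of (1/2)/4 = 1/8 each.
Living: Prudence, Charles, Victor, and Quentin — each takes 1/8.

Charles 1/8; Prudence 1/8; Quentin 1/8; Samuel 1/4; Victor 1/8; Winifred 1/4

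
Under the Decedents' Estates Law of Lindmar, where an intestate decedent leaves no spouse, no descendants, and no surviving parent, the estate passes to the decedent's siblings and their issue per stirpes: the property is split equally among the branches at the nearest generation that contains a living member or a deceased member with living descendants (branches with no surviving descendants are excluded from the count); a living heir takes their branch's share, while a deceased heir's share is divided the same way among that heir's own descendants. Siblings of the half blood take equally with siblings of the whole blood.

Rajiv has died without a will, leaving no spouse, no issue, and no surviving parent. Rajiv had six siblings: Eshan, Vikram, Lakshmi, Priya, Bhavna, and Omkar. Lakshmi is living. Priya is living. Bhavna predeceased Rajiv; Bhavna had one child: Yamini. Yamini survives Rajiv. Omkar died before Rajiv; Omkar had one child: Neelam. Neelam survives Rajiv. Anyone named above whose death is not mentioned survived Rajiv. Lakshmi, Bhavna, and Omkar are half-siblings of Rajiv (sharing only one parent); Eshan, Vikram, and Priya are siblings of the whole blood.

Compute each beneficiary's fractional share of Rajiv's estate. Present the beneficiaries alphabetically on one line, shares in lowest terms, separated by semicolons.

Eshan 1/6; Lakshmi 1/6; Neelam 1/6; Priya 1/6; Vikram 1/6; Yamini 1/6

No spouse, descendants, or parent survives, so the estate passes to Rajiv's siblings per stirpes.
Half-blood and whole-blood siblings take equally under the stated rule.
The estate is divided into 6 equal shares of 1/6 among Eshan, Vikram, Lakshmi, Priya, Bhavna, Omkar.
Eshan is living and takes 1/6.
Vikram is living and takes 1/6.
Lakshmi is living and takes 1/6.
Priya is living and takes 1/6.
Bhavna predeceased; the 1/6 allotted to Bhavna's branch passes to Bhavna's issue by representation.
Yamini is the sole taker at this level and receives the full 1/6.
Omkar predeceased; the 1/6 allotted to Omkar's branch passes to Omkar's issue by representation.
Neelam is the sole taker at this level and receives the full 1/6.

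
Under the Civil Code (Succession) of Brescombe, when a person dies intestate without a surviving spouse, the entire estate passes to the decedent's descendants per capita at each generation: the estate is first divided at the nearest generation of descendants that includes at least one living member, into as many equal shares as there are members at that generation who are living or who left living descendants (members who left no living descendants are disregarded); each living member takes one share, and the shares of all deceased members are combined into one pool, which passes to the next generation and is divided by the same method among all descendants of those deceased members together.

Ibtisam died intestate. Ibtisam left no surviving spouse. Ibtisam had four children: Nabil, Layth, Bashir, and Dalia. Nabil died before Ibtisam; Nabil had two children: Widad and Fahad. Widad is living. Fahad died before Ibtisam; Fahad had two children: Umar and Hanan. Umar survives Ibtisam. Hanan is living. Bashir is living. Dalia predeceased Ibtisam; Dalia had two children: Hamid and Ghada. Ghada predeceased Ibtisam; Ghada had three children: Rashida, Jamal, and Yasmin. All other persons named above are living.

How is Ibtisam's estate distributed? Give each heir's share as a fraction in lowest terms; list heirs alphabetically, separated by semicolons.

Bashir 1/4; Hamid 1/8; Hanan 1/20; Jamal 1/20; Layth 1/4; Rashida 1/20; Umar 1/20; Widad 1/8; Yasmin 1/20

There is no surviving spouse, so the entire estate passes to Ibtisam's descendants per capita at each generation.
At generation 1 (Nabil, Layth, Bashir, Dalia) there are 4 shares of (1)/4 = 1/4 each.
Living: Layth and Bashir — each takes 1/4.
Deceased: Nabil and Dalia. Their combined 1/2 is pooled and carried to generation 2.
At generation 2 (Widad, Fahad, Hamid, Ghada) there are 4 shares of (1/2)/4 = 1/8 each.
Living: Widad and Hamid — each takes 1/8.
Deceased: Fahad and Ghada. Their combined 1/4 is pooled and carried to generation 3.
At generation 3 (Umar, Hanan, Rashida, Jamal, Yasmin) there are 5 shares of (1/4)/5 = 1/20 each.
Living: Umar, Hanan, Rashida, Jamal, and Yasmin — each takes 1/20.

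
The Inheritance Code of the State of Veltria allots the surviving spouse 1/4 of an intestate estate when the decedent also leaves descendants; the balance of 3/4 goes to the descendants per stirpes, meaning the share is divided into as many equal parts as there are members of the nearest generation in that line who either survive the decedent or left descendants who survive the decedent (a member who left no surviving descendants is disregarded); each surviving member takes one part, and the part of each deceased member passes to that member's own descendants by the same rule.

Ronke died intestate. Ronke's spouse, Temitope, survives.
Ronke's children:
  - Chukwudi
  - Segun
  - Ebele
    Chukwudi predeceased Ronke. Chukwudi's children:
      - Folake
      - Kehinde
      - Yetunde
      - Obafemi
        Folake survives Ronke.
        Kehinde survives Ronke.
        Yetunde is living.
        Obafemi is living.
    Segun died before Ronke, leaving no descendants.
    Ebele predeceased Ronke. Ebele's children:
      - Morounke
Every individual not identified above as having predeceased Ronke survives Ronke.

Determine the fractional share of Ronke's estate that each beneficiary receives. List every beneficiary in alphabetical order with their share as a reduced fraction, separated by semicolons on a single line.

Temitope, as surviving spouse, takes 1/4.
The remaining 3/4 passes to Ronke's descendants per stirpes.
Segun left no surviving issue, so that branch lapses and is disregarded.
The 3/4 is divided into 2 equal shares of 3/8 among Chukwudi, Ebele.
Chukwudi predeceased; the 3/8 allotted to Chukwudi's branch passes to Chukwudi's issue by representation.
The 3/8 is divided into 4 equal shares of 3/32 among Folake, Kehinde, Yetunde, Obafemi.
Folake is living and takes 3/32.
Kehinde is living and takes 3/32.
Yetunde is living and takes 3/32.
Obafemi is living and takes 3/32.
Ebele predeceased; the 3/8 allotted to Ebele's branch passes to Ebele's issue by representation.
Morounke is the sole taker at this level and receives the full 3/8.

Folake 3/32; Kehinde 3/32; Morounke 3/8; Obafemi 3/32; Temitope 1/4; Yetunde 3/32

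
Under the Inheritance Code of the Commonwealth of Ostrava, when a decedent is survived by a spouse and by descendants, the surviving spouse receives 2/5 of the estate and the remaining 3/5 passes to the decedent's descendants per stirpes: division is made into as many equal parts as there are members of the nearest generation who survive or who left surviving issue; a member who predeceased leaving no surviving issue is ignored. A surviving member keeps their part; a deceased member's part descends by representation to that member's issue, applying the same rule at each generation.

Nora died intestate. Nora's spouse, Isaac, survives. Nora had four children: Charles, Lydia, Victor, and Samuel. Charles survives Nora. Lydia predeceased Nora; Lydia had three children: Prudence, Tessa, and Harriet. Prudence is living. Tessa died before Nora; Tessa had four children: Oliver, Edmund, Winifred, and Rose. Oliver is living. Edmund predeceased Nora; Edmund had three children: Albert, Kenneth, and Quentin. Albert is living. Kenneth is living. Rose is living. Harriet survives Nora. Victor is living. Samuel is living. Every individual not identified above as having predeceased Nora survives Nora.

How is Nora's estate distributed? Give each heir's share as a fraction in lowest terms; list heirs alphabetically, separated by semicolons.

Albert 1/240; Charles 3/20; Harriet 1/20; Isaac 2/5; Kenneth 1/240; Oliver 1/80; Prudence 1/20; Quentin 1/240; Rose 1/80; Samuel 3/20; Victor 3/20; Winifred 1/80

Isaac, as surviving spouse, takes 2/5.
The remaining 3/5 passes to Nora's descendants per stirpes.
The 3/5 is divided into 4 equal shares of 3/20 among Charles, Lydia, Victor, Samuel.
Charles is living and takes 3/20.
Lydia predeceased; the 3/20 allotted to Lydia's branch passes to Lydia's issue by representation.
The 3/20 is divided into 3 equal shares of 1/20 among Prudence, Tessa, Harriet.
Prudence is living and takes 1/20.
Tessa predeceased; the 1/20 allotted to Tessa's branch passes to Tessa's issue by representation.
The 1/20 is divided into 4 equal shares of 1/80 among Oliver, Edmund, Winifred, Rose.
Oliver is living and takes 1/80.
Edmund predeceased; the 1/80 allotted to Edmund's branch passes to Edmund's issue by representation.
The 1/80 is divided into 3 equal shares of 1/240 among Albert, Kenneth, Quentin.
Albert is living and takes 1/240.
Kenneth is living and takes 1/240.
Quentin is living and takes 1/240.
Winifred is living and takes 1/80.
Rose is living and takes 1/80.
Harriet is living and takes 1/20.
Victor is living and takes 3/20.
Samuel is living and takes 3/20.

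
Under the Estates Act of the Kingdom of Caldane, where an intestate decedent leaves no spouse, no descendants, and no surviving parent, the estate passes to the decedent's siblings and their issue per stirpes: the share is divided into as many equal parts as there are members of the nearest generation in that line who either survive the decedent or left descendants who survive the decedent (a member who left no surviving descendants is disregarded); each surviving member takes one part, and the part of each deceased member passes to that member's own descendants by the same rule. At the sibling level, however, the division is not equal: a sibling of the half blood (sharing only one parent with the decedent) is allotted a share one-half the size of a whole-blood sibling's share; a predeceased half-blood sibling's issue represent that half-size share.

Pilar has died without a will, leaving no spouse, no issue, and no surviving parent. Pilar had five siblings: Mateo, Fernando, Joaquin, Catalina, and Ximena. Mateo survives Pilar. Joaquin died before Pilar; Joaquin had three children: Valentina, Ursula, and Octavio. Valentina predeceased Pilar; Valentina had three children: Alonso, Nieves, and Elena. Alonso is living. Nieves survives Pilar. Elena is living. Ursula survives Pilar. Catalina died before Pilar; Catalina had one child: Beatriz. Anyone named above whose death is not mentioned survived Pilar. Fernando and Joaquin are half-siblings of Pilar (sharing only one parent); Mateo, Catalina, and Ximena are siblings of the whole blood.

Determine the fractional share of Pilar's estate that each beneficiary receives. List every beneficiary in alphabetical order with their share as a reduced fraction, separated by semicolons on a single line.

No spouse, descendants, or parent survives, so the estate passes to Pilar's siblings per stirpes.
Half-blood siblings count for one-half the weight of whole-blood siblings at the initial division.
Dividing 1 in proportion to weights (total weight 4): Mateo (weight 1) → 1/4; Fernando (weight 1/2) → 1/8; Joaquin (weight 1/2) → 1/8; Catalina (weight 1) → 1/4; Ximena (weight 1) → 1/4.
Mateo is living and takes 1/4.
Fernando is living and takes 1/8.
Joaquin predeceased; the 1/8 allotted to Joaquin's branch passes to Joaquin's issue by representation.
The 1/8 is divided into 3 equal shares of 1/24 among Valentina, Ursula, Octavio.
Valentina predeceased; the 1/24 allotted to Valentina's branch passes to Valentina's issue by representation.
The 1/24 is divided into 3 equal shares of 1/72 among Alonso, Nieves, Elena.
Alonso is living and takes 1/72.
Nieves is living and takes 1/72.
Elena is living and takes 1/72.
Ursula is living and takes 1/24.
Octavio is living and takes 1/24.
Catalina predeceased; the 1/4 allotted to Catalina's branch passes to Catalina's issue by representation.
Beatriz is the sole taker at this level and receives the full 1/4.
Ximena is living and takes 1/4.

Alonso 1/72; Beatriz 1/4; Elena 1/72; Fernando 1/8; Mateo 1/4; Nieves 1/72; Octavio 1/24; Ursula 1/24; Ximena 1/4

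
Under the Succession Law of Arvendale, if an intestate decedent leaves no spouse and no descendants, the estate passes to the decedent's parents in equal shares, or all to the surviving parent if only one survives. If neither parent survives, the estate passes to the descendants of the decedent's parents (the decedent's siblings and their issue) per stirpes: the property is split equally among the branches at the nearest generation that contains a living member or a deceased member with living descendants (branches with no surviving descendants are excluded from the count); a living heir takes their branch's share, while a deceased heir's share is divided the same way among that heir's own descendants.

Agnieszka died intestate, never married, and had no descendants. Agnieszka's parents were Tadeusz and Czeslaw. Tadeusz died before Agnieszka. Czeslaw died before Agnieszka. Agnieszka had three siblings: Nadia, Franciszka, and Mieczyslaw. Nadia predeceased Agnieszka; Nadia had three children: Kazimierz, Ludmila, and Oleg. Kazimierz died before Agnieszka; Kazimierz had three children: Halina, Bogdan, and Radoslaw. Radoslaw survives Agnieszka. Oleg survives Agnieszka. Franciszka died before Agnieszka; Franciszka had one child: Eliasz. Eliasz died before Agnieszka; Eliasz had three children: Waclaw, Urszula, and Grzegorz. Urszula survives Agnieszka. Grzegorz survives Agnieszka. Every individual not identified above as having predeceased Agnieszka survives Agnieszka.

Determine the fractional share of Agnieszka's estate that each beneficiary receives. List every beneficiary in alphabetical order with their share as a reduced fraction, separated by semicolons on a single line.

Neither parent survives and there are no descendants, so the estate passes to Agnieszka's siblings and their issue per stirpes.
The estate is divided into 3 equal shares of 1/3 among Nadia, Franciszka, Mieczyslaw.
Nadia predeceased; the 1/3 allotted to Nadia's branch passes to Nadia's issue by representation.
The 1/3 is divided into 3 equal shares of 1/9 among Kazimierz, Ludmila, Oleg.
Kazimierz predeceased; the 1/9 allotted to Kazimierz's branch passes to Kazimierz's issue by representation.
The 1/9 is divided into 3 equal shares of 1/27 among Halina, Bogdan, Radoslaw.
Halina is living and takes 1/27.
Bogdan is living and takes 1/27.
Radoslaw is living and takes 1/27.
Ludmila is living and takes 1/9.
Oleg is living and takes 1/9.
Franciszka predeceased; the 1/3 allotted to Franciszka's branch passes to Franciszka's issue by representation.
Eliasz's line is the sole branch at this level, so the full 1/3 passes to Eliasz's issue by representation.
The 1/3 is divided into 3 equal shares of 1/9 among Waclaw, Urszula, Grzegorz.
Waclaw is living and takes 1/9.
Urszula is living and takes 1/9.
Grzegorz is living and takes 1/9.
Mieczyslaw is living and takes 1/3.

Bogdan 1/27; Grzegorz 1/9; Halina 1/27; Ludmila 1/9; Mieczyslaw 1/3; Oleg 1/9; Radoslaw 1/27; Urszula 1/9; Waclaw 1/9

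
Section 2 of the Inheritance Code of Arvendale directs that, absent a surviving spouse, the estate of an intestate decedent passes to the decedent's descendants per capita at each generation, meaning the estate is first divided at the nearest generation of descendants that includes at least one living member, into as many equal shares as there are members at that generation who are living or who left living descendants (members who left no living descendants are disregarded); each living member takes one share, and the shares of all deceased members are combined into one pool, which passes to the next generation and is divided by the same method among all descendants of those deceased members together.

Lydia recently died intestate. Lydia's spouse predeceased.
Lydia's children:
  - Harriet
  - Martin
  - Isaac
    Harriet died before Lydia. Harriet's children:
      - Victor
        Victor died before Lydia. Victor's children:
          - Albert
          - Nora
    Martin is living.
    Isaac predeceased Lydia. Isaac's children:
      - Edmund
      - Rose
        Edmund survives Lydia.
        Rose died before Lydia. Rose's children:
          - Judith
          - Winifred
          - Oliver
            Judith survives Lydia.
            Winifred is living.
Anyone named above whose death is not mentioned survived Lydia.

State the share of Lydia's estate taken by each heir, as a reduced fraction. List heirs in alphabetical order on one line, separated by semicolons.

There is no surviving spouse, so the entire estate passes to Lydia's descendants per capita at each generation.
At generation 1 (Harriet, Martin, Isaac) there are 3 shares of (1)/3 = 1/3 each.
Living: Martin — each takes 1/3.
Deceased: Harriet and Isaac. Their combined 2/3 is pooled and carried to generation 2.
At generation 2 (Victor, Edmund, Rose) there are 3 shares of (2/3)/3 = 2/9 each.
Living: Edmund — each takes 2/9.
Deceased: Victor and Rose. Their combined 4/9 is pooled and carried to generation 3.
At generation 3 (Albert, Nora, Judith, Winifred, Oliver) there are 5 shares of (4/9)/5 = 4/45 each.
Living: Albert, Nora, Judith, Winifred, and Oliver — each takes 4/45.

Albert 4/45; Edmund 2/9; Judith 4/45; Martin 1/3; Nora 4/45; Oliver 4/45; Winifred 4/45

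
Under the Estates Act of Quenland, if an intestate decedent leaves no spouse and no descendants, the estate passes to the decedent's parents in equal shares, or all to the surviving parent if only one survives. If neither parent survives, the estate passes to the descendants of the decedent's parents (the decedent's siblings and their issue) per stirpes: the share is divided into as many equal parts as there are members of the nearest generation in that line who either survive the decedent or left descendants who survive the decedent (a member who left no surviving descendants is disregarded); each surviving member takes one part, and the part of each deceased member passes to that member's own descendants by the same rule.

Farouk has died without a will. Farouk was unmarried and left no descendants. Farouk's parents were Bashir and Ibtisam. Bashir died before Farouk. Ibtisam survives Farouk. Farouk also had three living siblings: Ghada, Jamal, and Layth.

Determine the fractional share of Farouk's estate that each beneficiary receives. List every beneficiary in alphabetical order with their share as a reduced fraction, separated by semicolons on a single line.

Only one parent, Ibtisam, survives, so Ibtisam takes the entire estate. The siblings take nothing because a surviving parent has priority.

Ibtisam 1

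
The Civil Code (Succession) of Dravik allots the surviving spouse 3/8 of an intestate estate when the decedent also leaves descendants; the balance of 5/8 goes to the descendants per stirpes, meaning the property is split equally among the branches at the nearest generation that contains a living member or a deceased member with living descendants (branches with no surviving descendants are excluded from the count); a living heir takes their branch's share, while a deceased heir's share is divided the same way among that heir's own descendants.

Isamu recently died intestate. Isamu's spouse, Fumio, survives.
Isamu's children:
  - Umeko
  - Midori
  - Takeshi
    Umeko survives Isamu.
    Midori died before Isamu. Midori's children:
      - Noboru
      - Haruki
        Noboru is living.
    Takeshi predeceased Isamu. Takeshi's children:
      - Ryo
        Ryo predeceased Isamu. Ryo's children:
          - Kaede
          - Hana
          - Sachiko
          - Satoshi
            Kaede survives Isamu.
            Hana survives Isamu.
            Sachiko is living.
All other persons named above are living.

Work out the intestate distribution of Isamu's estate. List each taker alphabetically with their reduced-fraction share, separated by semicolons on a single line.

Fumio, as surviving spouse, takes 3/8.
The remaining 5/8 passes to Isamu's descendants per stirpes.
The 5/8 is divided into 3 equal shares of 5/24 among Umeko, Midori, Takeshi.
Umeko is living and takes 5/24.
Midori predeceased; the 5/24 allotted to Midori's branch passes to Midori's issue by representation.
The 5/24 is divided into 2 equal shares of 5/48 among Noboru, Haruki.
Noboru is living and takes 5/48.
Haruki is living and takes 5/48.
Takeshi predeceased; the 5/24 allotted to Takeshi's branch passes to Takeshi's issue by representation.
Ryo's line is the sole branch at this level, so the full 5/24 passes to Ryo's issue by representation.
The 5/24 is divided into 4 equal shares of 5/96 among Kaede, Hana, Sachiko, Satoshi.
Kaede is living and takes 5/96.
Hana is living and takes 5/96.
Sachiko is living and takes 5/96.
Satoshi is living and takes 5/96.

Fumio 3/8; Hana 5/96; Haruki 5/48; Kaede 5/96; Noboru 5/48; Sachiko 5/96; Satoshi 5/96; Umeko 5/24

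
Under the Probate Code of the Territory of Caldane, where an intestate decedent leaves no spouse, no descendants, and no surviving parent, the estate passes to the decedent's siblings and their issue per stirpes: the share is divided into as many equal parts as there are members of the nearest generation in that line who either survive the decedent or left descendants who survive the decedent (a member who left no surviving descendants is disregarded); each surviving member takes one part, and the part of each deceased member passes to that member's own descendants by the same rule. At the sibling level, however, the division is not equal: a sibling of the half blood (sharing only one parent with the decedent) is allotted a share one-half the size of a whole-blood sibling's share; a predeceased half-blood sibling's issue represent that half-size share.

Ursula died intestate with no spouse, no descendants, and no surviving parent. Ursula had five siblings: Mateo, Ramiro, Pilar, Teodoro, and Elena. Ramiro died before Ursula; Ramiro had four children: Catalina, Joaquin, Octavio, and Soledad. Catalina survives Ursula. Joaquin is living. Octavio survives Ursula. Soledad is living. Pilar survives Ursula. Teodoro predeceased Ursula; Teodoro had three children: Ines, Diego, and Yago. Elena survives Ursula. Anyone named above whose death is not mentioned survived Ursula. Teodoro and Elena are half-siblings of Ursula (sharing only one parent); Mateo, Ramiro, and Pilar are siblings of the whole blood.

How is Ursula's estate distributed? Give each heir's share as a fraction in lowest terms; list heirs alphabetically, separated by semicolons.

No spouse, descendants, or parent survives, so the estate passes to Ursula's siblings per stirpes.
Half-blood siblings count for one-half the weight of whole-blood siblings at the initial division.
Dividing 1 in proportion to weights (total weight 4): Mateo (weight 1) → 1/4; Ramiro (weight 1) → 1/4; Pilar (weight 1) → 1/4; Teodoro (weight 1/2) → 1/8; Elena (weight 1/2) → 1/8.
Mateo is living and takes 1/4.
Ramiro predeceased; the 1/4 allotted to Ramiro's branch passes to Ramiro's issue by representation.
The 1/4 is divided into 4 equal shares of 1/16 among Catalina, Joaquin, Octavio, Soledad.
Catalina is living and takes 1/16.
Joaquin is living and takes 1/16.
Octavio is living and takes 1/16.
Soledad is living and takes 1/16.
Pilar is living and takes 1/4.
Teodoro predeceased; the 1/8 allotted to Teodoro's branch passes to Teodoro's issue by representation.
The 1/8 is divided into 3 equal shares of 1/24 among Ines, Diego, Yago.
Ines is living and takes 1/24.
Diego is living and takes 1/24.
Yago is living and takes 1/24.
Elena is living and takes 1/8.

Catalina 1/16; Diego 1/24; Elena 1/8; Ines 1/24; Joaquin 1/16; Mateo 1/4; Octavio 1/16; Pilar 1/4; Soledad 1/16; Yago 1/24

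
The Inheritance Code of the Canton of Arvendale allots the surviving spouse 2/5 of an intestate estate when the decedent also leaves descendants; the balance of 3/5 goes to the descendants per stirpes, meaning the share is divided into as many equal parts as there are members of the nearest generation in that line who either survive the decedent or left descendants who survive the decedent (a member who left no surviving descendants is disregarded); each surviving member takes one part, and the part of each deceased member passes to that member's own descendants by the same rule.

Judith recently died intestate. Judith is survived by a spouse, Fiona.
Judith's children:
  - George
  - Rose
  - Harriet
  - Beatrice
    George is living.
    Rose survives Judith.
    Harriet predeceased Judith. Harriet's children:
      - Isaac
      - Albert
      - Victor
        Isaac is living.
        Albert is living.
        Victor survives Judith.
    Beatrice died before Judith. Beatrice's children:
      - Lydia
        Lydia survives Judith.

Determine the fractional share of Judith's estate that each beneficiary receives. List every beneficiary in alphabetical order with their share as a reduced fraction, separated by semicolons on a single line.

Fiona, as surviving spouse, takes 2/5.
The remaining 3/5 passes to Judith's descendants per stirpes.
The 3/5 is divided into 4 equal shares of 3/20 among George, Rose, Harriet, Beatrice.
George is living and takes 3/20.
Rose is living and takes 3/20.
Harriet predeceased; the 3/20 allotted to Harriet's branch passes to Harriet's issue by representation.
The 3/20 is divided into 3 equal shares of 1/20 among Isaac, Albert, Victor.
Isaac is living and takes 1/20.
Albert is living and takes 1/20.
Victor is living and takes 1/20.
Beatrice predeceased; the 3/20 allotted to Beatrice's branch passes to Beatrice's issue by representation.
Lydia is the sole taker at this level and receives the full 3/20.

Albert 1/20; Fiona 2/5; George 3/20; Isaac 1/20; Lydia 3/20; Rose 3/20; Victor 1/20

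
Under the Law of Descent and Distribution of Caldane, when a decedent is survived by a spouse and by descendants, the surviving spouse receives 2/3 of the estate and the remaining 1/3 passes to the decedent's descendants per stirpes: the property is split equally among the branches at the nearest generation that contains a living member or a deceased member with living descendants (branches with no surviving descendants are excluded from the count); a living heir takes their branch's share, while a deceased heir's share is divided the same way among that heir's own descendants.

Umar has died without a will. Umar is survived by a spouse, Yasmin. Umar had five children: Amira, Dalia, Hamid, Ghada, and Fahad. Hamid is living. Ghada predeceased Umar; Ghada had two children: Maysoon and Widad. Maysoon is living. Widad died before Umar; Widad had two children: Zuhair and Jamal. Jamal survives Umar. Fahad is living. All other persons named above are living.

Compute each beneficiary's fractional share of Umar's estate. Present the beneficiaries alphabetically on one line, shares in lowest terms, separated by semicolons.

Yasmin, as surviving spouse, takes 2/3.
The remaining 1/3 passes to Umar's descendants per stirpes.
The 1/3 is divided into 5 equal shares of 1/15 among Amira, Dalia, Hamid, Ghada, Fahad.
Amira is living and takes 1/15.
Dalia is living and takes 1/15.
Hamid is living and takes 1/15.
Ghada predeceased; the 1/15 allotted to Ghada's branch passes to Ghada's issue by representation.
The 1/15 is divided into 2 equal shares of 1/30 among Maysoon, Widad.
Maysoon is living and takes 1/30.
Widad predeceased; the 1/30 allotted to Widad's branch passes to Widad's issue by representation.
The 1/30 is divided into 2 equal shares of 1/60 among Zuhair, Jamal.
Zuhair is living and takes 1/60.
Jamal is living and takes 1/60.
Fahad is living and takes 1/15.

Amira 1/15; Dalia 1/15; Fahad 1/15; Hamid 1/15; Jamal 1/60; Maysoon 1/30; Yasmin 2/3; Zuhair 1/60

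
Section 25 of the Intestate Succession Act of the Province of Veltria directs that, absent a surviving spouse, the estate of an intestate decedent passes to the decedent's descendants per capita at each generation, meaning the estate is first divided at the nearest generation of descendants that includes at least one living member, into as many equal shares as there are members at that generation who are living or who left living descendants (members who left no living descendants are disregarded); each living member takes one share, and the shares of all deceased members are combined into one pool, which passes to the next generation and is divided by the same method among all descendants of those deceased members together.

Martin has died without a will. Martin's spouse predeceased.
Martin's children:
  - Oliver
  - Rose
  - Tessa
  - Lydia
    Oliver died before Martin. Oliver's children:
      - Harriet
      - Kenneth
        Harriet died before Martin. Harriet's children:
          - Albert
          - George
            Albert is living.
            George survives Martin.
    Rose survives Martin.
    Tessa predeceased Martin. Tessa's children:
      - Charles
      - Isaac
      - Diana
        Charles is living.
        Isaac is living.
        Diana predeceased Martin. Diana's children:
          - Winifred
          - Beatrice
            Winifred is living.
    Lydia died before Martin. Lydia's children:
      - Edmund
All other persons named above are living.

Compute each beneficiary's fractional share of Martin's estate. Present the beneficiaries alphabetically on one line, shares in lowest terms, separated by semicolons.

There is no surviving spouse, so the entire estate passes to Martin's descendants per capita at each generation.
At generation 1 (Oliver, Rose, Tessa, Lydia) there are 4 shares of (1)/4 = 1/4 each.
Living: Rose — each takes 1/4.
Deceased: Oliver, Tessa, and Lydia. Their combined 3/4 is pooled and carried to generation 2.
At generation 2 (Harriet, Kenneth, Charles, Isaac, Diana, Edmund) there are 6 shares of (3/4)/6 = 1/8 each.
Living: Kenneth, Charles, Isaac, and Edmund — each takes 1/8.
Deceased: Harriet and Diana. Their combined 1/4 is pooled and carried to generation 3.
At generation 3 (Albert, George, Winifred, Beatrice) there are 4 shares of (1/4)/4 = 1/16 each.
Living: Albert, George, Winifred, and Beatrice — each takes 1/16.

Albert 1/16; Beatrice 1/16; Charles 1/8; Edmund 1/8; George 1/16; Isaac 1/8; Kenneth 1/8; Rose 1/4; Winifred 1/16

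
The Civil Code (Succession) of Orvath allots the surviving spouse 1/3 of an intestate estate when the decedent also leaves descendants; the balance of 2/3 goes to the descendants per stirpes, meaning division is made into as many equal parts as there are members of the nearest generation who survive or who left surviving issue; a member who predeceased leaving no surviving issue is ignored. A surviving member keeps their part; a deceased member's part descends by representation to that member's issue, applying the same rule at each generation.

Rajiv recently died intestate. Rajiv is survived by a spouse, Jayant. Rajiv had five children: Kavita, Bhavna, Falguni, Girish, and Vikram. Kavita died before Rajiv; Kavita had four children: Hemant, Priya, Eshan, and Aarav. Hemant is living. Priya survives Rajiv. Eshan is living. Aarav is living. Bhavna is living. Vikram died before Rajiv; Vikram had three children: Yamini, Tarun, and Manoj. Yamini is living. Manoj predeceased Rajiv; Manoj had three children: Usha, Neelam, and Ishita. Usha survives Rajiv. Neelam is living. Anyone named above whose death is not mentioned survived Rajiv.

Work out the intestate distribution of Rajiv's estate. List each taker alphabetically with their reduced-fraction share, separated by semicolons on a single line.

Jayant, as surviving spouse, takes 1/3.
The remaining 2/3 passes to Rajiv's descendants per stirpes.
The 2/3 is divided into 5 equal shares of 2/15 among Kavita, Bhavna, Falguni, Girish, Vikram.
Kavita predeceased; the 2/15 allotted to Kavita's branch passes to Kavita's issue by representation.
The 2/15 is divided into 4 equal shares of 1/30 among Hemant, Priya, Eshan, Aarav.
Hemant is living and takes 1/30.
Priya is living and takes 1/30.
Eshan is living and takes 1/30.
Aarav is living and takes 1/30.
Bhavna is living and takes 2/15.
Falguni is living and takes 2/15.
Girish is living and takes 2/15.
Vikram predeceased; the 2/15 allotted to Vikram's branch passes to Vikram's issue by representation.
The 2/15 is divided into 3 equal shares of 2/45 among Yamini, Tarun, Manoj.
Yamini is living and takes 2/45.
Tarun is living and takes 2/45.
Manoj predeceased; the 2/45 allotted to Manoj's branch passes to Manoj's issue by representation.
The 2/45 is divided into 3 equal shares of 2/135 among Usha, Neelam, Ishita.
Usha is living and takes 2/135.
Neelam is living and takes 2/135.
Ishita is living and takes 2/135.

Aarav 1/30; Bhavna 2/15; Eshan 1/30; Falguni 2/15; Girish 2/15; Hemant 1/30; Ishita 2/135; Jayant 1/3; Neelam 2/135; Priya 1/30; Tarun 2/45; Usha 2/135; Yamini 2/45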